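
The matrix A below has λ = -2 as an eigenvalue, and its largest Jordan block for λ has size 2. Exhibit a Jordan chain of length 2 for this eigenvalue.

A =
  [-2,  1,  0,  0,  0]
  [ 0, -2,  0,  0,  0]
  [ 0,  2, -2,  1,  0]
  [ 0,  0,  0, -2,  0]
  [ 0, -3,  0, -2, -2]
A Jordan chain for λ = -2 of length 2:
v_1 = (1, 0, 2, 0, -3)ᵀ
v_2 = (0, 1, 0, 0, 0)ᵀ

Let N = A − (-2)·I. We want v_2 with N^2 v_2 = 0 but N^1 v_2 ≠ 0; then v_{j-1} := N · v_j for j = 2, …, 2.

Pick v_2 = (0, 1, 0, 0, 0)ᵀ.
Then v_1 = N · v_2 = (1, 0, 2, 0, -3)ᵀ.

Sanity check: (A − (-2)·I) v_1 = (0, 0, 0, 0, 0)ᵀ = 0. ✓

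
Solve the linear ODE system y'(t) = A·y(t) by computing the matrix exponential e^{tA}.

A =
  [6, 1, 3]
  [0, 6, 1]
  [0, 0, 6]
e^{tA} =
  [exp(6*t), t*exp(6*t), t^2*exp(6*t)/2 + 3*t*exp(6*t)]
  [0, exp(6*t), t*exp(6*t)]
  [0, 0, exp(6*t)]

Strategy: write A = P · J · P⁻¹ where J is a Jordan canonical form, so e^{tA} = P · e^{tJ} · P⁻¹, and e^{tJ} can be computed block-by-block.

A has Jordan form
J =
  [6, 1, 0]
  [0, 6, 1]
  [0, 0, 6]
(up to reordering of blocks).

Per-block formulas:
  For a 3×3 Jordan block J_3(6): exp(t · J_3(6)) = e^(6t)·(I + t·N + (t^2/2)·N^2), where N is the 3×3 nilpotent shift.

After assembling e^{tJ} and conjugating by P, we get:

e^{tA} =
  [exp(6*t), t*exp(6*t), t^2*exp(6*t)/2 + 3*t*exp(6*t)]
  [0, exp(6*t), t*exp(6*t)]
  [0, 0, exp(6*t)]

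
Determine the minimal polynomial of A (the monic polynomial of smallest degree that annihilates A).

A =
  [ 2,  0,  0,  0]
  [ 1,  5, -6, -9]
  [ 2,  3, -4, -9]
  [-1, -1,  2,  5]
x^2 - 4*x + 4

The characteristic polynomial is χ_A(x) = (x - 2)^4, so the eigenvalues are known. The minimal polynomial is
  m_A(x) = Π_λ (x − λ)^{k_λ}
where k_λ is the size of the *largest* Jordan block for λ (equivalently, the smallest k with (A − λI)^k v = 0 for every generalised eigenvector v of λ).

  λ = 2: largest Jordan block has size 2, contributing (x − 2)^2

So m_A(x) = (x - 2)^2 = x^2 - 4*x + 4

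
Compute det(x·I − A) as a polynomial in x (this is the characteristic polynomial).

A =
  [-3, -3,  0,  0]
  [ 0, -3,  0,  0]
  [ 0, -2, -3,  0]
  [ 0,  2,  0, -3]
x^4 + 12*x^3 + 54*x^2 + 108*x + 81

Expanding det(x·I − A) (e.g. by cofactor expansion or by noting that A is similar to its Jordan form J, which has the same characteristic polynomial as A) gives
  χ_A(x) = x^4 + 12*x^3 + 54*x^2 + 108*x + 81
which factors as (x + 3)^4. The eigenvalues (with algebraic multiplicities) are λ = -3 with multiplicity 4.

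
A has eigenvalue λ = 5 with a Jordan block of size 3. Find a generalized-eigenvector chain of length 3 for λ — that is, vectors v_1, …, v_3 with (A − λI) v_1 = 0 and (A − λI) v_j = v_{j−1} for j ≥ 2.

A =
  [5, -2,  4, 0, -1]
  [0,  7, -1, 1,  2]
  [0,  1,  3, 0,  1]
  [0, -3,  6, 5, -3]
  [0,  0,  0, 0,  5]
A Jordan chain for λ = 5 of length 3:
v_1 = (-6, 6, 3, -9, 0)ᵀ
v_2 = (4, -1, -2, 6, 0)ᵀ
v_3 = (0, 0, 1, 0, 0)ᵀ

Let N = A − (5)·I. We want v_3 with N^3 v_3 = 0 but N^2 v_3 ≠ 0; then v_{j-1} := N · v_j for j = 3, …, 2.

Pick v_3 = (0, 0, 1, 0, 0)ᵀ.
Then v_2 = N · v_3 = (4, -1, -2, 6, 0)ᵀ.
Then v_1 = N · v_2 = (-6, 6, 3, -9, 0)ᵀ.

Sanity check: (A − (5)·I) v_1 = (0, 0, 0, 0, 0)ᵀ = 0. ✓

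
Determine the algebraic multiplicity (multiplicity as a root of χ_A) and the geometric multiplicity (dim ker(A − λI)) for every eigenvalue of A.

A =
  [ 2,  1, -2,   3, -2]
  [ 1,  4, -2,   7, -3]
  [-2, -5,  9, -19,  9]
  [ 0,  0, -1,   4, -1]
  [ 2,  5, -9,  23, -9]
λ = 2: alg = 5, geom = 2

Step 1 — factor the characteristic polynomial to read off the algebraic multiplicities:
  χ_A(x) = (x - 2)^5

Step 2 — compute geometric multiplicities via the rank-nullity identity g(λ) = n − rank(A − λI):
  rank(A − (2)·I) = 3, so dim ker(A − (2)·I) = n − 3 = 2

Summary:
  λ = 2: algebraic multiplicity = 5, geometric multiplicity = 2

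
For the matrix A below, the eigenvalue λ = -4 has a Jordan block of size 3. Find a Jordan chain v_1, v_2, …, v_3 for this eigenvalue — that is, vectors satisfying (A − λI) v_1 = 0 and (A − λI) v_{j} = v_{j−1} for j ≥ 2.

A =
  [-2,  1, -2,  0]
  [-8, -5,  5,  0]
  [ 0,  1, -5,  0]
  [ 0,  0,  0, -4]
A Jordan chain for λ = -4 of length 3:
v_1 = (-4, -8, -8, 0)ᵀ
v_2 = (2, -8, 0, 0)ᵀ
v_3 = (1, 0, 0, 0)ᵀ

Let N = A − (-4)·I. We want v_3 with N^3 v_3 = 0 but N^2 v_3 ≠ 0; then v_{j-1} := N · v_j for j = 3, …, 2.

Pick v_3 = (1, 0, 0, 0)ᵀ.
Then v_2 = N · v_3 = (2, -8, 0, 0)ᵀ.
Then v_1 = N · v_2 = (-4, -8, -8, 0)ᵀ.

Sanity check: (A − (-4)·I) v_1 = (0, 0, 0, 0)ᵀ = 0. ✓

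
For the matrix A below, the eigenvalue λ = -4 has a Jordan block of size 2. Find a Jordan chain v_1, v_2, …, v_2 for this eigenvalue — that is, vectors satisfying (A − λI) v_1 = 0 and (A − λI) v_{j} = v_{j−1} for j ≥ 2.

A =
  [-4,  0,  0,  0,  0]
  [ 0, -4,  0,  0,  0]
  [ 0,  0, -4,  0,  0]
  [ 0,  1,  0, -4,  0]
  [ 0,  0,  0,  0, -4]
A Jordan chain for λ = -4 of length 2:
v_1 = (0, 0, 0, 1, 0)ᵀ
v_2 = (0, 1, 0, 0, 0)ᵀ

Let N = A − (-4)·I. We want v_2 with N^2 v_2 = 0 but N^1 v_2 ≠ 0; then v_{j-1} := N · v_j for j = 2, …, 2.

Pick v_2 = (0, 1, 0, 0, 0)ᵀ.
Then v_1 = N · v_2 = (0, 0, 0, 1, 0)ᵀ.

Sanity check: (A − (-4)·I) v_1 = (0, 0, 0, 0, 0)ᵀ = 0. ✓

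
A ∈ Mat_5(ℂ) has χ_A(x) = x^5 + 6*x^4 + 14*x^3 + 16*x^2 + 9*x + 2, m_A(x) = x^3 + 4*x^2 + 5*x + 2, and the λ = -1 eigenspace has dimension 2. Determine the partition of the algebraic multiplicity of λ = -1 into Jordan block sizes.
Block sizes for λ = -1: [2, 2]

Step 1 — from the characteristic polynomial, algebraic multiplicity of λ = -1 is 4. From dim ker(A − (-1)·I) = 2, there are exactly 2 Jordan blocks for λ = -1.
Step 2 — from the minimal polynomial, the factor (x + 1)^2 tells us the largest block for λ = -1 has size 2.
Step 3 — with total size 4, 2 blocks, and largest block 2, the block sizes (in nonincreasing order) are [2, 2].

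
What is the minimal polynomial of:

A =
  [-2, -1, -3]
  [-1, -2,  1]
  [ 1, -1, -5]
x^3 + 9*x^2 + 27*x + 27

The characteristic polynomial is χ_A(x) = (x + 3)^3, so the eigenvalues are known. The minimal polynomial is
  m_A(x) = Π_λ (x − λ)^{k_λ}
where k_λ is the size of the *largest* Jordan block for λ (equivalently, the smallest k with (A − λI)^k v = 0 for every generalised eigenvector v of λ).

  λ = -3: largest Jordan block has size 3, contributing (x + 3)^3

So m_A(x) = (x + 3)^3 = x^3 + 9*x^2 + 27*x + 27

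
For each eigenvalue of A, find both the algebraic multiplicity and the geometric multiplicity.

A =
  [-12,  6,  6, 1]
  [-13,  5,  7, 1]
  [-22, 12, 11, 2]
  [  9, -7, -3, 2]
λ = -1: alg = 2, geom = 1; λ = 4: alg = 2, geom = 1

Step 1 — factor the characteristic polynomial to read off the algebraic multiplicities:
  χ_A(x) = (x - 4)^2*(x + 1)^2

Step 2 — compute geometric multiplicities via the rank-nullity identity g(λ) = n − rank(A − λI):
  rank(A − (-1)·I) = 3, so dim ker(A − (-1)·I) = n − 3 = 1
  rank(A − (4)·I) = 3, so dim ker(A − (4)·I) = n − 3 = 1

Summary:
  λ = -1: algebraic multiplicity = 2, geometric multiplicity = 1
  λ = 4: algebraic multiplicity = 2, geometric multiplicity = 1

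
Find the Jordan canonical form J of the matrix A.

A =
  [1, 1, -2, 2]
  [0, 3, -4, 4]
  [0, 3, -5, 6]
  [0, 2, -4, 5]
J_2(1) ⊕ J_1(1) ⊕ J_1(1)

The characteristic polynomial is
  det(x·I − A) = x^4 - 4*x^3 + 6*x^2 - 4*x + 1 = (x - 1)^4

Eigenvalues and multiplicities (the geometric multiplicity of λ is n − rank(A − λI), which equals the number of Jordan blocks for λ):
  λ = 1: algebraic multiplicity = 4, geometric multiplicity = 3

Determining the block sizes for each eigenvalue:
  λ = 1: 3 blocks summing to 4 forces exactly one block of size 2 and the rest size 1 → block sizes [2, 1, 1]

Assembling the blocks gives a Jordan form
J =
  [1, 1, 0, 0]
  [0, 1, 0, 0]
  [0, 0, 1, 0]
  [0, 0, 0, 1]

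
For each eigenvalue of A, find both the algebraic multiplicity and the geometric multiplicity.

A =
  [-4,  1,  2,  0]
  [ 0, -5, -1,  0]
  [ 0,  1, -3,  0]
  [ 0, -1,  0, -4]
λ = -4: alg = 4, geom = 2

Step 1 — factor the characteristic polynomial to read off the algebraic multiplicities:
  χ_A(x) = (x + 4)^4

Step 2 — compute geometric multiplicities via the rank-nullity identity g(λ) = n − rank(A − λI):
  rank(A − (-4)·I) = 2, so dim ker(A − (-4)·I) = n − 2 = 2

Summary:
  λ = -4: algebraic multiplicity = 4, geometric multiplicity = 2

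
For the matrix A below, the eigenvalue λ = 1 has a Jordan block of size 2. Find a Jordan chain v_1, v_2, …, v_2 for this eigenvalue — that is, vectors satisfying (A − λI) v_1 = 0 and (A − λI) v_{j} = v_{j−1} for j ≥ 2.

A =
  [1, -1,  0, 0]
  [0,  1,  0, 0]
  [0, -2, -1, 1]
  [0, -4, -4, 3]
A Jordan chain for λ = 1 of length 2:
v_1 = (-1, 0, -2, -4)ᵀ
v_2 = (0, 1, 0, 0)ᵀ

Let N = A − (1)·I. We want v_2 with N^2 v_2 = 0 but N^1 v_2 ≠ 0; then v_{j-1} := N · v_j for j = 2, …, 2.

Pick v_2 = (0, 1, 0, 0)ᵀ.
Then v_1 = N · v_2 = (-1, 0, -2, -4)ᵀ.

Sanity check: (A − (1)·I) v_1 = (0, 0, 0, 0)ᵀ = 0. ✓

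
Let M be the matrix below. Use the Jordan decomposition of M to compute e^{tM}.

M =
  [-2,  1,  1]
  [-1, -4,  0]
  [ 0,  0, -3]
e^{tM} =
  [t*exp(-3*t) + exp(-3*t), t*exp(-3*t), t^2*exp(-3*t)/2 + t*exp(-3*t)]
  [-t*exp(-3*t), -t*exp(-3*t) + exp(-3*t), -t^2*exp(-3*t)/2]
  [0, 0, exp(-3*t)]

Strategy: write M = P · J · P⁻¹ where J is a Jordan canonical form, so e^{tM} = P · e^{tJ} · P⁻¹, and e^{tJ} can be computed block-by-block.

M has Jordan form
J =
  [-3,  1,  0]
  [ 0, -3,  1]
  [ 0,  0, -3]
(up to reordering of blocks).

Per-block formulas:
  For a 3×3 Jordan block J_3(-3): exp(t · J_3(-3)) = e^(-3t)·(I + t·N + (t^2/2)·N^2), where N is the 3×3 nilpotent shift.

After assembling e^{tJ} and conjugating by P, we get:

e^{tM} =
  [t*exp(-3*t) + exp(-3*t), t*exp(-3*t), t^2*exp(-3*t)/2 + t*exp(-3*t)]
  [-t*exp(-3*t), -t*exp(-3*t) + exp(-3*t), -t^2*exp(-3*t)/2]
  [0, 0, exp(-3*t)]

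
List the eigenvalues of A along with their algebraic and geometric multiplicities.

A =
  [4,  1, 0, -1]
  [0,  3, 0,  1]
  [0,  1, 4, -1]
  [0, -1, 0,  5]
λ = 4: alg = 4, geom = 3

Step 1 — factor the characteristic polynomial to read off the algebraic multiplicities:
  χ_A(x) = (x - 4)^4

Step 2 — compute geometric multiplicities via the rank-nullity identity g(λ) = n − rank(A − λI):
  rank(A − (4)·I) = 1, so dim ker(A − (4)·I) = n − 1 = 3

Summary:
  λ = 4: algebraic multiplicity = 4, geometric multiplicity = 3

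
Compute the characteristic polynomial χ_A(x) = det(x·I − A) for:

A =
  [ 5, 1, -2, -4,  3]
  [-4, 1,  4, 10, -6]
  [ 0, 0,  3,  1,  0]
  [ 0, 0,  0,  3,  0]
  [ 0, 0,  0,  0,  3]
x^5 - 15*x^4 + 90*x^3 - 270*x^2 + 405*x - 243

Expanding det(x·I − A) (e.g. by cofactor expansion or by noting that A is similar to its Jordan form J, which has the same characteristic polynomial as A) gives
  χ_A(x) = x^5 - 15*x^4 + 90*x^3 - 270*x^2 + 405*x - 243
which factors as (x - 3)^5. The eigenvalues (with algebraic multiplicities) are λ = 3 with multiplicity 5.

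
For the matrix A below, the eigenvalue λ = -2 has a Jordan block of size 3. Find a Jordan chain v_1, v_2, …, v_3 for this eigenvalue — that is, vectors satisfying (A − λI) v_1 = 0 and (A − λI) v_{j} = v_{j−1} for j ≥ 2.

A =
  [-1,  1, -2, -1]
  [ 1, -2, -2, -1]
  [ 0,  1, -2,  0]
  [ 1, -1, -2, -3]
A Jordan chain for λ = -2 of length 3:
v_1 = (1, 0, 1, -1)ᵀ
v_2 = (1, 1, 0, 1)ᵀ
v_3 = (1, 0, 0, 0)ᵀ

Let N = A − (-2)·I. We want v_3 with N^3 v_3 = 0 but N^2 v_3 ≠ 0; then v_{j-1} := N · v_j for j = 3, …, 2.

Pick v_3 = (1, 0, 0, 0)ᵀ.
Then v_2 = N · v_3 = (1, 1, 0, 1)ᵀ.
Then v_1 = N · v_2 = (1, 0, 1, -1)ᵀ.

Sanity check: (A − (-2)·I) v_1 = (0, 0, 0, 0)ᵀ = 0. ✓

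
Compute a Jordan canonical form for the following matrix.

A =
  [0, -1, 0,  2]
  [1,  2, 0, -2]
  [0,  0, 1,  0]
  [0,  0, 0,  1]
J_2(1) ⊕ J_1(1) ⊕ J_1(1)

The characteristic polynomial is
  det(x·I − A) = x^4 - 4*x^3 + 6*x^2 - 4*x + 1 = (x - 1)^4

Eigenvalues and multiplicities (the geometric multiplicity of λ is n − rank(A − λI), which equals the number of Jordan blocks for λ):
  λ = 1: algebraic multiplicity = 4, geometric multiplicity = 3

Determining the block sizes for each eigenvalue:
  λ = 1: 3 blocks summing to 4 forces exactly one block of size 2 and the rest size 1 → block sizes [2, 1, 1]

Assembling the blocks gives a Jordan form
J =
  [1, 1, 0, 0]
  [0, 1, 0, 0]
  [0, 0, 1, 0]
  [0, 0, 0, 1]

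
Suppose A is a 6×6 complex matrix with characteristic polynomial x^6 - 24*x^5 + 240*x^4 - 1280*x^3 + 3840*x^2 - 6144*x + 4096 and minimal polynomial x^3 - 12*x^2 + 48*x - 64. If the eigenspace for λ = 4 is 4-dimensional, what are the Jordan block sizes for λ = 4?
Block sizes for λ = 4: [3, 1, 1, 1]

Step 1 — from the characteristic polynomial, algebraic multiplicity of λ = 4 is 6. From dim ker(A − (4)·I) = 4, there are exactly 4 Jordan blocks for λ = 4.
Step 2 — from the minimal polynomial, the factor (x − 4)^3 tells us the largest block for λ = 4 has size 3.
Step 3 — with total size 6, 4 blocks, and largest block 3, the block sizes (in nonincreasing order) are [3, 1, 1, 1].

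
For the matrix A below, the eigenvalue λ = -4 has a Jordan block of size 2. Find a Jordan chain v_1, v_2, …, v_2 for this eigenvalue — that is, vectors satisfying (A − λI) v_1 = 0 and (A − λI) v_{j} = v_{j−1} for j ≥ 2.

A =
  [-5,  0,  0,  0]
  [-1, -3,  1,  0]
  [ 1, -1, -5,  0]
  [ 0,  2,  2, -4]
A Jordan chain for λ = -4 of length 2:
v_1 = (0, 1, -1, 2)ᵀ
v_2 = (0, 1, 0, 0)ᵀ

Let N = A − (-4)·I. We want v_2 with N^2 v_2 = 0 but N^1 v_2 ≠ 0; then v_{j-1} := N · v_j for j = 2, …, 2.

Pick v_2 = (0, 1, 0, 0)ᵀ.
Then v_1 = N · v_2 = (0, 1, -1, 2)ᵀ.

Sanity check: (A − (-4)·I) v_1 = (0, 0, 0, 0)ᵀ = 0. ✓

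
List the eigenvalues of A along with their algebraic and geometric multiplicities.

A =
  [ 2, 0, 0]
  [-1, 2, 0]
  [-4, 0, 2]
λ = 2: alg = 3, geom = 2

Step 1 — factor the characteristic polynomial to read off the algebraic multiplicities:
  χ_A(x) = (x - 2)^3

Step 2 — compute geometric multiplicities via the rank-nullity identity g(λ) = n − rank(A − λI):
  rank(A − (2)·I) = 1, so dim ker(A − (2)·I) = n − 1 = 2

Summary:
  λ = 2: algebraic multiplicity = 3, geometric multiplicity = 2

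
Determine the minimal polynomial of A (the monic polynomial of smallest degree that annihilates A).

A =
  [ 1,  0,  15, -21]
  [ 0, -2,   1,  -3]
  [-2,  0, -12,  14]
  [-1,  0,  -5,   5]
x^3 + 6*x^2 + 12*x + 8

The characteristic polynomial is χ_A(x) = (x + 2)^4, so the eigenvalues are known. The minimal polynomial is
  m_A(x) = Π_λ (x − λ)^{k_λ}
where k_λ is the size of the *largest* Jordan block for λ (equivalently, the smallest k with (A − λI)^k v = 0 for every generalised eigenvector v of λ).

  λ = -2: largest Jordan block has size 3, contributing (x + 2)^3

So m_A(x) = (x + 2)^3 = x^3 + 6*x^2 + 12*x + 8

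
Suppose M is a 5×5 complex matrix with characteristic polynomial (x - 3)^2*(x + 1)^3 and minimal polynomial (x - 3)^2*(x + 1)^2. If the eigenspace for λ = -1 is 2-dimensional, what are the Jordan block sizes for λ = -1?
Block sizes for λ = -1: [2, 1]

Step 1 — from the characteristic polynomial, algebraic multiplicity of λ = -1 is 3. From dim ker(M − (-1)·I) = 2, there are exactly 2 Jordan blocks for λ = -1.
Step 2 — from the minimal polynomial, the factor (x + 1)^2 tells us the largest block for λ = -1 has size 2.
Step 3 — with total size 3, 2 blocks, and largest block 2, the block sizes (in nonincreasing order) are [2, 1].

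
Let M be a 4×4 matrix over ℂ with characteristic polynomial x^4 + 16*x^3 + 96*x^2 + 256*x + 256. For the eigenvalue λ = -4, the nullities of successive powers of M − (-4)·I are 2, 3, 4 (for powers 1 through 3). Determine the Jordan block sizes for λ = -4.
Block sizes for λ = -4: [3, 1]

From the dimensions of kernels of powers, the number of Jordan blocks of size at least j is d_j − d_{j−1} where d_j = dim ker(N^j) (with d_0 = 0). Computing the differences gives [2, 1, 1].
The number of blocks of size exactly k is (#blocks of size ≥ k) − (#blocks of size ≥ k + 1), so the partition is: 1 block(s) of size 1, 1 block(s) of size 3.
In nonincreasing order the block sizes are [3, 1].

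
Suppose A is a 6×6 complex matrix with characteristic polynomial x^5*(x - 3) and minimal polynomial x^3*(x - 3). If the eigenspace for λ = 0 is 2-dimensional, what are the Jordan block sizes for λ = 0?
Block sizes for λ = 0: [3, 2]

Step 1 — from the characteristic polynomial, algebraic multiplicity of λ = 0 is 5. From dim ker(A − (0)·I) = 2, there are exactly 2 Jordan blocks for λ = 0.
Step 2 — from the minimal polynomial, the factor (x − 0)^3 tells us the largest block for λ = 0 has size 3.
Step 3 — with total size 5, 2 blocks, and largest block 3, the block sizes (in nonincreasing order) are [3, 2].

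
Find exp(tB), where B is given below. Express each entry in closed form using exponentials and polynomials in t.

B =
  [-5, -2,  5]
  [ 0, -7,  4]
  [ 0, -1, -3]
e^{tB} =
  [exp(-5*t), -t^2*exp(-5*t)/2 - 2*t*exp(-5*t), t^2*exp(-5*t) + 5*t*exp(-5*t)]
  [0, -2*t*exp(-5*t) + exp(-5*t), 4*t*exp(-5*t)]
  [0, -t*exp(-5*t), 2*t*exp(-5*t) + exp(-5*t)]

Strategy: write B = P · J · P⁻¹ where J is a Jordan canonical form, so e^{tB} = P · e^{tJ} · P⁻¹, and e^{tJ} can be computed block-by-block.

B has Jordan form
J =
  [-5,  1,  0]
  [ 0, -5,  1]
  [ 0,  0, -5]
(up to reordering of blocks).

Per-block formulas:
  For a 3×3 Jordan block J_3(-5): exp(t · J_3(-5)) = e^(-5t)·(I + t·N + (t^2/2)·N^2), where N is the 3×3 nilpotent shift.

After assembling e^{tJ} and conjugating by P, we get:

e^{tB} =
  [exp(-5*t), -t^2*exp(-5*t)/2 - 2*t*exp(-5*t), t^2*exp(-5*t) + 5*t*exp(-5*t)]
  [0, -2*t*exp(-5*t) + exp(-5*t), 4*t*exp(-5*t)]
  [0, -t*exp(-5*t), 2*t*exp(-5*t) + exp(-5*t)]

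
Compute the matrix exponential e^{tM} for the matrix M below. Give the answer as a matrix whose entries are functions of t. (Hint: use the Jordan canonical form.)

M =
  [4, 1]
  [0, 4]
e^{tM} =
  [exp(4*t), t*exp(4*t)]
  [0, exp(4*t)]

Strategy: write M = P · J · P⁻¹ where J is a Jordan canonical form, so e^{tM} = P · e^{tJ} · P⁻¹, and e^{tJ} can be computed block-by-block.

M has Jordan form
J =
  [4, 1]
  [0, 4]
(up to reordering of blocks).

Per-block formulas:
  For a 2×2 Jordan block J_2(4): exp(t · J_2(4)) = e^(4t)·(I + t·N), where N is the 2×2 nilpotent shift.

After assembling e^{tJ} and conjugating by P, we get:

e^{tM} =
  [exp(4*t), t*exp(4*t)]
  [0, exp(4*t)]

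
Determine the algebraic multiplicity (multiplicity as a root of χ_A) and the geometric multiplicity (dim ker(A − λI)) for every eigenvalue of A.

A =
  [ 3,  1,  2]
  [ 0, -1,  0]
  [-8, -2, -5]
λ = -1: alg = 3, geom = 2

Step 1 — factor the characteristic polynomial to read off the algebraic multiplicities:
  χ_A(x) = (x + 1)^3

Step 2 — compute geometric multiplicities via the rank-nullity identity g(λ) = n − rank(A − λI):
  rank(A − (-1)·I) = 1, so dim ker(A − (-1)·I) = n − 1 = 2

Summary:
  λ = -1: algebraic multiplicity = 3, geometric multiplicity = 2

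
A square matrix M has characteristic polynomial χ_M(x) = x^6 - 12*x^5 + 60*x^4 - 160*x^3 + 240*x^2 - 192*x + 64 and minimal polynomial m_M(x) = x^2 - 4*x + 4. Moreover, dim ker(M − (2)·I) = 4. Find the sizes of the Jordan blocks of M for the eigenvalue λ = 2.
Block sizes for λ = 2: [2, 2, 1, 1]

Step 1 — from the characteristic polynomial, algebraic multiplicity of λ = 2 is 6. From dim ker(M − (2)·I) = 4, there are exactly 4 Jordan blocks for λ = 2.
Step 2 — from the minimal polynomial, the factor (x − 2)^2 tells us the largest block for λ = 2 has size 2.
Step 3 — with total size 6, 4 blocks, and largest block 2, the block sizes (in nonincreasing order) are [2, 2, 1, 1].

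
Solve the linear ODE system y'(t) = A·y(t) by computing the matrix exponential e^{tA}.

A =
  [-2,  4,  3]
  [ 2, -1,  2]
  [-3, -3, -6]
e^{tA} =
  [t*exp(-3*t) + exp(-3*t), 3*t^2*exp(-3*t)/2 + 4*t*exp(-3*t), t^2*exp(-3*t) + 3*t*exp(-3*t)]
  [2*t*exp(-3*t), 3*t^2*exp(-3*t) + 2*t*exp(-3*t) + exp(-3*t), 2*t^2*exp(-3*t) + 2*t*exp(-3*t)]
  [-3*t*exp(-3*t), -9*t^2*exp(-3*t)/2 - 3*t*exp(-3*t), -3*t^2*exp(-3*t) - 3*t*exp(-3*t) + exp(-3*t)]

Strategy: write A = P · J · P⁻¹ where J is a Jordan canonical form, so e^{tA} = P · e^{tJ} · P⁻¹, and e^{tJ} can be computed block-by-block.

A has Jordan form
J =
  [-3,  1,  0]
  [ 0, -3,  1]
  [ 0,  0, -3]
(up to reordering of blocks).

Per-block formulas:
  For a 3×3 Jordan block J_3(-3): exp(t · J_3(-3)) = e^(-3t)·(I + t·N + (t^2/2)·N^2), where N is the 3×3 nilpotent shift.

After assembling e^{tJ} and conjugating by P, we get:

e^{tA} =
  [t*exp(-3*t) + exp(-3*t), 3*t^2*exp(-3*t)/2 + 4*t*exp(-3*t), t^2*exp(-3*t) + 3*t*exp(-3*t)]
  [2*t*exp(-3*t), 3*t^2*exp(-3*t) + 2*t*exp(-3*t) + exp(-3*t), 2*t^2*exp(-3*t) + 2*t*exp(-3*t)]
  [-3*t*exp(-3*t), -9*t^2*exp(-3*t)/2 - 3*t*exp(-3*t), -3*t^2*exp(-3*t) - 3*t*exp(-3*t) + exp(-3*t)]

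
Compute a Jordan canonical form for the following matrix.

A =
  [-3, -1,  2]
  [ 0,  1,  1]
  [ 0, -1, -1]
J_1(-3) ⊕ J_2(0)

The characteristic polynomial is
  det(x·I − A) = x^3 + 3*x^2 = x^2*(x + 3)

Eigenvalues and multiplicities (the geometric multiplicity of λ is n − rank(A − λI), which equals the number of Jordan blocks for λ):
  λ = -3: algebraic multiplicity = 1, geometric multiplicity = 1
  λ = 0: algebraic multiplicity = 2, geometric multiplicity = 1

Determining the block sizes for each eigenvalue:
  λ = -3: one block (gm = 1), so the single block has size am = 1 → block sizes [1]
  λ = 0: one block (gm = 1), so the single block has size am = 2 → block sizes [2]

Assembling the blocks gives a Jordan form
J =
  [-3, 0, 0]
  [ 0, 0, 1]
  [ 0, 0, 0]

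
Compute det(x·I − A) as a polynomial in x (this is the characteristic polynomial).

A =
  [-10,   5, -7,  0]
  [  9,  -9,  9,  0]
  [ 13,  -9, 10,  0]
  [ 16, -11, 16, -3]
x^4 + 12*x^3 + 54*x^2 + 108*x + 81

Expanding det(x·I − A) (e.g. by cofactor expansion or by noting that A is similar to its Jordan form J, which has the same characteristic polynomial as A) gives
  χ_A(x) = x^4 + 12*x^3 + 54*x^2 + 108*x + 81
which factors as (x + 3)^4. The eigenvalues (with algebraic multiplicities) are λ = -3 with multiplicity 4.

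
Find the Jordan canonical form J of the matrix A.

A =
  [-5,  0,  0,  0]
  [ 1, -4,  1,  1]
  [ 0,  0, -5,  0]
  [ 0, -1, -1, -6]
J_3(-5) ⊕ J_1(-5)

The characteristic polynomial is
  det(x·I − A) = x^4 + 20*x^3 + 150*x^2 + 500*x + 625 = (x + 5)^4

Eigenvalues and multiplicities (the geometric multiplicity of λ is n − rank(A − λI), which equals the number of Jordan blocks for λ):
  λ = -5: algebraic multiplicity = 4, geometric multiplicity = 2

Determining the block sizes for each eigenvalue:
  λ = -5: with am = 4 and gm = 2, the partition is not yet determined (e.g. several partitions of 4 into 2 parts exist). Let N = A − (-5)·I. Computing rank(N^1) = 2, rank(N^2) = 1, rank(N^3) = 0; the number of blocks of size ≥ j is rank(N^{j−1}) − rank(N^j), giving [2, 1, 1]. So we have 1 block(s) of size 3, 1 block(s) of size 1 → block sizes [3, 1]

Assembling the blocks gives a Jordan form
J =
  [-5,  1,  0,  0]
  [ 0, -5,  1,  0]
  [ 0,  0, -5,  0]
  [ 0,  0,  0, -5]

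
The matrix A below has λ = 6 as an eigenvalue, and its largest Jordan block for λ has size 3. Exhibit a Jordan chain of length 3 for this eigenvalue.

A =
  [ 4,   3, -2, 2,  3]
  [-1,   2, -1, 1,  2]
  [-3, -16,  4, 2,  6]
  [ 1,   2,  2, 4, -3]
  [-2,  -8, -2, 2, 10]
A Jordan chain for λ = 6 of length 3:
v_1 = (0, 0, 1, 1, 0)ᵀ
v_2 = (-1, 0, 0, -1, 0)ᵀ
v_3 = (2, 0, 0, 0, 1)ᵀ

Let N = A − (6)·I. We want v_3 with N^3 v_3 = 0 but N^2 v_3 ≠ 0; then v_{j-1} := N · v_j for j = 3, …, 2.

Pick v_3 = (2, 0, 0, 0, 1)ᵀ.
Then v_2 = N · v_3 = (-1, 0, 0, -1, 0)ᵀ.
Then v_1 = N · v_2 = (0, 0, 1, 1, 0)ᵀ.

Sanity check: (A − (6)·I) v_1 = (0, 0, 0, 0, 0)ᵀ = 0. ✓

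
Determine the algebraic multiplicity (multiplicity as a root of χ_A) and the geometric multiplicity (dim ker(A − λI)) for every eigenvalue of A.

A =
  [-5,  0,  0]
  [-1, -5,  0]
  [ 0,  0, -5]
λ = -5: alg = 3, geom = 2

Step 1 — factor the characteristic polynomial to read off the algebraic multiplicities:
  χ_A(x) = (x + 5)^3

Step 2 — compute geometric multiplicities via the rank-nullity identity g(λ) = n − rank(A − λI):
  rank(A − (-5)·I) = 1, so dim ker(A − (-5)·I) = n − 1 = 2

Summary:
  λ = -5: algebraic multiplicity = 3, geometric multiplicity = 2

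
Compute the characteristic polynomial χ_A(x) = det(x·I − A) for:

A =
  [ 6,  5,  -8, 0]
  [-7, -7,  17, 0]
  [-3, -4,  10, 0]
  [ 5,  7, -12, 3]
x^4 - 12*x^3 + 54*x^2 - 108*x + 81

Expanding det(x·I − A) (e.g. by cofactor expansion or by noting that A is similar to its Jordan form J, which has the same characteristic polynomial as A) gives
  χ_A(x) = x^4 - 12*x^3 + 54*x^2 - 108*x + 81
which factors as (x - 3)^4. The eigenvalues (with algebraic multiplicities) are λ = 3 with multiplicity 4.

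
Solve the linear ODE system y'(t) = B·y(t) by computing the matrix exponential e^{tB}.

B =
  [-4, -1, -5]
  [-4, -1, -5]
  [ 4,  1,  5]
e^{tB} =
  [1 - 4*t, -t, -5*t]
  [-4*t, 1 - t, -5*t]
  [4*t, t, 5*t + 1]

Strategy: write B = P · J · P⁻¹ where J is a Jordan canonical form, so e^{tB} = P · e^{tJ} · P⁻¹, and e^{tJ} can be computed block-by-block.

B has Jordan form
J =
  [0, 1, 0]
  [0, 0, 0]
  [0, 0, 0]
(up to reordering of blocks).

Per-block formulas:
  For a 1×1 block at λ = 0: exp(t · [0]) = [e^(0t)].
  For a 2×2 Jordan block J_2(0): exp(t · J_2(0)) = e^(0t)·(I + t·N), where N is the 2×2 nilpotent shift.

After assembling e^{tJ} and conjugating by P, we get:

e^{tB} =
  [1 - 4*t, -t, -5*t]
  [-4*t, 1 - t, -5*t]
  [4*t, t, 5*t + 1]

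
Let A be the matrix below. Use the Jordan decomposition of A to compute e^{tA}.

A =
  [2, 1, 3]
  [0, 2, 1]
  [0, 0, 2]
e^{tA} =
  [exp(2*t), t*exp(2*t), t^2*exp(2*t)/2 + 3*t*exp(2*t)]
  [0, exp(2*t), t*exp(2*t)]
  [0, 0, exp(2*t)]

Strategy: write A = P · J · P⁻¹ where J is a Jordan canonical form, so e^{tA} = P · e^{tJ} · P⁻¹, and e^{tJ} can be computed block-by-block.

A has Jordan form
J =
  [2, 1, 0]
  [0, 2, 1]
  [0, 0, 2]
(up to reordering of blocks).

Per-block formulas:
  For a 3×3 Jordan block J_3(2): exp(t · J_3(2)) = e^(2t)·(I + t·N + (t^2/2)·N^2), where N is the 3×3 nilpotent shift.

After assembling e^{tJ} and conjugating by P, we get:

e^{tA} =
  [exp(2*t), t*exp(2*t), t^2*exp(2*t)/2 + 3*t*exp(2*t)]
  [0, exp(2*t), t*exp(2*t)]
  [0, 0, exp(2*t)]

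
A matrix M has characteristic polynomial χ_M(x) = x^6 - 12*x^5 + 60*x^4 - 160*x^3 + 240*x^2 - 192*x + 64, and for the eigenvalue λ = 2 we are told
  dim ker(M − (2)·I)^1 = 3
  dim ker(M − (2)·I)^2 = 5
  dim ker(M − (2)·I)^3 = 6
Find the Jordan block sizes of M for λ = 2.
Block sizes for λ = 2: [3, 2, 1]

From the dimensions of kernels of powers, the number of Jordan blocks of size at least j is d_j − d_{j−1} where d_j = dim ker(N^j) (with d_0 = 0). Computing the differences gives [3, 2, 1].
The number of blocks of size exactly k is (#blocks of size ≥ k) − (#blocks of size ≥ k + 1), so the partition is: 1 block(s) of size 1, 1 block(s) of size 2, 1 block(s) of size 3.
In nonincreasing order the block sizes are [3, 2, 1].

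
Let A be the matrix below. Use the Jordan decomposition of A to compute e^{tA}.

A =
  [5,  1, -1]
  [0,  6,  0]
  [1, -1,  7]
e^{tA} =
  [-t*exp(6*t) + exp(6*t), t*exp(6*t), -t*exp(6*t)]
  [0, exp(6*t), 0]
  [t*exp(6*t), -t*exp(6*t), t*exp(6*t) + exp(6*t)]

Strategy: write A = P · J · P⁻¹ where J is a Jordan canonical form, so e^{tA} = P · e^{tJ} · P⁻¹, and e^{tJ} can be computed block-by-block.

A has Jordan form
J =
  [6, 1, 0]
  [0, 6, 0]
  [0, 0, 6]
(up to reordering of blocks).

Per-block formulas:
  For a 2×2 Jordan block J_2(6): exp(t · J_2(6)) = e^(6t)·(I + t·N), where N is the 2×2 nilpotent shift.
  For a 1×1 block at λ = 6: exp(t · [6]) = [e^(6t)].

After assembling e^{tJ} and conjugating by P, we get:

e^{tA} =
  [-t*exp(6*t) + exp(6*t), t*exp(6*t), -t*exp(6*t)]
  [0, exp(6*t), 0]
  [t*exp(6*t), -t*exp(6*t), t*exp(6*t) + exp(6*t)]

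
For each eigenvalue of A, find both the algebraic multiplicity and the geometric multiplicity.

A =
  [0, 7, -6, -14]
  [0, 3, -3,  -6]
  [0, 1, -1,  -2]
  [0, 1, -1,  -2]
λ = 0: alg = 4, geom = 2

Step 1 — factor the characteristic polynomial to read off the algebraic multiplicities:
  χ_A(x) = x^4

Step 2 — compute geometric multiplicities via the rank-nullity identity g(λ) = n − rank(A − λI):
  rank(A − (0)·I) = 2, so dim ker(A − (0)·I) = n − 2 = 2

Summary:
  λ = 0: algebraic multiplicity = 4, geometric multiplicity = 2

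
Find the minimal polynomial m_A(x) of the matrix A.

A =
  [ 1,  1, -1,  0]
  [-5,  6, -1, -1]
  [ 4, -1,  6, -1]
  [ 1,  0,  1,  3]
x^2 - 8*x + 16

The characteristic polynomial is χ_A(x) = (x - 4)^4, so the eigenvalues are known. The minimal polynomial is
  m_A(x) = Π_λ (x − λ)^{k_λ}
where k_λ is the size of the *largest* Jordan block for λ (equivalently, the smallest k with (A − λI)^k v = 0 for every generalised eigenvector v of λ).

  λ = 4: largest Jordan block has size 2, contributing (x − 4)^2

So m_A(x) = (x - 4)^2 = x^2 - 8*x + 16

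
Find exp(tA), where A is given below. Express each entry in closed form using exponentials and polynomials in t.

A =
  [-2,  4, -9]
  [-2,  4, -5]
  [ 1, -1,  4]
e^{tA} =
  [-t^2*exp(2*t)/2 - 4*t*exp(2*t) + exp(2*t), t^2*exp(2*t)/2 + 4*t*exp(2*t), -t^2*exp(2*t) - 9*t*exp(2*t)]
  [-t^2*exp(2*t)/2 - 2*t*exp(2*t), t^2*exp(2*t)/2 + 2*t*exp(2*t) + exp(2*t), -t^2*exp(2*t) - 5*t*exp(2*t)]
  [t*exp(2*t), -t*exp(2*t), 2*t*exp(2*t) + exp(2*t)]

Strategy: write A = P · J · P⁻¹ where J is a Jordan canonical form, so e^{tA} = P · e^{tJ} · P⁻¹, and e^{tJ} can be computed block-by-block.

A has Jordan form
J =
  [2, 1, 0]
  [0, 2, 1]
  [0, 0, 2]
(up to reordering of blocks).

Per-block formulas:
  For a 3×3 Jordan block J_3(2): exp(t · J_3(2)) = e^(2t)·(I + t·N + (t^2/2)·N^2), where N is the 3×3 nilpotent shift.

After assembling e^{tJ} and conjugating by P, we get:

e^{tA} =
  [-t^2*exp(2*t)/2 - 4*t*exp(2*t) + exp(2*t), t^2*exp(2*t)/2 + 4*t*exp(2*t), -t^2*exp(2*t) - 9*t*exp(2*t)]
  [-t^2*exp(2*t)/2 - 2*t*exp(2*t), t^2*exp(2*t)/2 + 2*t*exp(2*t) + exp(2*t), -t^2*exp(2*t) - 5*t*exp(2*t)]
  [t*exp(2*t), -t*exp(2*t), 2*t*exp(2*t) + exp(2*t)]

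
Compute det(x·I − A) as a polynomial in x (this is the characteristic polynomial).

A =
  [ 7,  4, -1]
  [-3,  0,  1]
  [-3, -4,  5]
x^3 - 12*x^2 + 48*x - 64

Expanding det(x·I − A) (e.g. by cofactor expansion or by noting that A is similar to its Jordan form J, which has the same characteristic polynomial as A) gives
  χ_A(x) = x^3 - 12*x^2 + 48*x - 64
which factors as (x - 4)^3. The eigenvalues (with algebraic multiplicities) are λ = 4 with multiplicity 3.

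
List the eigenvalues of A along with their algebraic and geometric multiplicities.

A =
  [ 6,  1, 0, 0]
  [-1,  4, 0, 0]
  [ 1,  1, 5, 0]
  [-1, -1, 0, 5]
λ = 5: alg = 4, geom = 3

Step 1 — factor the characteristic polynomial to read off the algebraic multiplicities:
  χ_A(x) = (x - 5)^4

Step 2 — compute geometric multiplicities via the rank-nullity identity g(λ) = n − rank(A − λI):
  rank(A − (5)·I) = 1, so dim ker(A − (5)·I) = n − 1 = 3

Summary:
  λ = 5: algebraic multiplicity = 4, geometric multiplicity = 3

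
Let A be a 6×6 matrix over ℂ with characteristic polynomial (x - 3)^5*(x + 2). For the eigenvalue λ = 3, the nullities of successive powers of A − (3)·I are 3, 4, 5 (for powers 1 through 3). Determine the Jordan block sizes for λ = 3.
Block sizes for λ = 3: [3, 1, 1]

From the dimensions of kernels of powers, the number of Jordan blocks of size at least j is d_j − d_{j−1} where d_j = dim ker(N^j) (with d_0 = 0). Computing the differences gives [3, 1, 1].
The number of blocks of size exactly k is (#blocks of size ≥ k) − (#blocks of size ≥ k + 1), so the partition is: 2 block(s) of size 1, 1 block(s) of size 3.
In nonincreasing order the block sizes are [3, 1, 1].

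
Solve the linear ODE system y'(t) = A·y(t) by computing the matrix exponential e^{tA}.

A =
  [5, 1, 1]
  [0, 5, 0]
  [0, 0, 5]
e^{tA} =
  [exp(5*t), t*exp(5*t), t*exp(5*t)]
  [0, exp(5*t), 0]
  [0, 0, exp(5*t)]

Strategy: write A = P · J · P⁻¹ where J is a Jordan canonical form, so e^{tA} = P · e^{tJ} · P⁻¹, and e^{tJ} can be computed block-by-block.

A has Jordan form
J =
  [5, 1, 0]
  [0, 5, 0]
  [0, 0, 5]
(up to reordering of blocks).

Per-block formulas:
  For a 1×1 block at λ = 5: exp(t · [5]) = [e^(5t)].
  For a 2×2 Jordan block J_2(5): exp(t · J_2(5)) = e^(5t)·(I + t·N), where N is the 2×2 nilpotent shift.

After assembling e^{tJ} and conjugating by P, we get:

e^{tA} =
  [exp(5*t), t*exp(5*t), t*exp(5*t)]
  [0, exp(5*t), 0]
  [0, 0, exp(5*t)]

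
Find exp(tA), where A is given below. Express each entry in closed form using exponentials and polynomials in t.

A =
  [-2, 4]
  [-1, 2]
e^{tA} =
  [1 - 2*t, 4*t]
  [-t, 2*t + 1]

Strategy: write A = P · J · P⁻¹ where J is a Jordan canonical form, so e^{tA} = P · e^{tJ} · P⁻¹, and e^{tJ} can be computed block-by-block.

A has Jordan form
J =
  [0, 1]
  [0, 0]
(up to reordering of blocks).

Per-block formulas:
  For a 2×2 Jordan block J_2(0): exp(t · J_2(0)) = e^(0t)·(I + t·N), where N is the 2×2 nilpotent shift.

After assembling e^{tJ} and conjugating by P, we get:

e^{tA} =
  [1 - 2*t, 4*t]
  [-t, 2*t + 1]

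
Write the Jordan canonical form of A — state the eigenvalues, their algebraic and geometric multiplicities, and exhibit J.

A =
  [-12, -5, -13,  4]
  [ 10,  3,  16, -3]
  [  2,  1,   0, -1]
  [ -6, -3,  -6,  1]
J_2(-2) ⊕ J_2(-2)

The characteristic polynomial is
  det(x·I − A) = x^4 + 8*x^3 + 24*x^2 + 32*x + 16 = (x + 2)^4

Eigenvalues and multiplicities (the geometric multiplicity of λ is n − rank(A − λI), which equals the number of Jordan blocks for λ):
  λ = -2: algebraic multiplicity = 4, geometric multiplicity = 2

Determining the block sizes for each eigenvalue:
  λ = -2: with am = 4 and gm = 2, the partition is not yet determined (e.g. several partitions of 4 into 2 parts exist). Let N = A − (-2)·I. Computing rank(N^1) = 2, rank(N^2) = 0; the number of blocks of size ≥ j is rank(N^{j−1}) − rank(N^j), giving [2, 2]. So we have 2 block(s) of size 2 → block sizes [2, 2]

Assembling the blocks gives a Jordan form
J =
  [-2,  1,  0,  0]
  [ 0, -2,  0,  0]
  [ 0,  0, -2,  1]
  [ 0,  0,  0, -2]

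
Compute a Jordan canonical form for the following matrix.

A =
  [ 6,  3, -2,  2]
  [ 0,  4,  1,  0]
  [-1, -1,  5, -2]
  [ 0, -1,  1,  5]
J_3(5) ⊕ J_1(5)

The characteristic polynomial is
  det(x·I − A) = x^4 - 20*x^3 + 150*x^2 - 500*x + 625 = (x - 5)^4

Eigenvalues and multiplicities (the geometric multiplicity of λ is n − rank(A − λI), which equals the number of Jordan blocks for λ):
  λ = 5: algebraic multiplicity = 4, geometric multiplicity = 2

Determining the block sizes for each eigenvalue:
  λ = 5: with am = 4 and gm = 2, the partition is not yet determined (e.g. several partitions of 4 into 2 parts exist). Let N = A − (5)·I. Computing rank(N^1) = 2, rank(N^2) = 1, rank(N^3) = 0; the number of blocks of size ≥ j is rank(N^{j−1}) − rank(N^j), giving [2, 1, 1]. So we have 1 block(s) of size 3, 1 block(s) of size 1 → block sizes [3, 1]

Assembling the blocks gives a Jordan form
J =
  [5, 1, 0, 0]
  [0, 5, 1, 0]
  [0, 0, 5, 0]
  [0, 0, 0, 5]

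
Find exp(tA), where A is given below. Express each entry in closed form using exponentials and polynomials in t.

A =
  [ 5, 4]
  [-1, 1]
e^{tA} =
  [2*t*exp(3*t) + exp(3*t), 4*t*exp(3*t)]
  [-t*exp(3*t), -2*t*exp(3*t) + exp(3*t)]

Strategy: write A = P · J · P⁻¹ where J is a Jordan canonical form, so e^{tA} = P · e^{tJ} · P⁻¹, and e^{tJ} can be computed block-by-block.

A has Jordan form
J =
  [3, 1]
  [0, 3]
(up to reordering of blocks).

Per-block formulas:
  For a 2×2 Jordan block J_2(3): exp(t · J_2(3)) = e^(3t)·(I + t·N), where N is the 2×2 nilpotent shift.

After assembling e^{tJ} and conjugating by P, we get:

e^{tA} =
  [2*t*exp(3*t) + exp(3*t), 4*t*exp(3*t)]
  [-t*exp(3*t), -2*t*exp(3*t) + exp(3*t)]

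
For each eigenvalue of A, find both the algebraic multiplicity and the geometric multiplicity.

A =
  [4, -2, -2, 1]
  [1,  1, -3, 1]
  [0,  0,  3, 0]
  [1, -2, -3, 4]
λ = 3: alg = 4, geom = 2

Step 1 — factor the characteristic polynomial to read off the algebraic multiplicities:
  χ_A(x) = (x - 3)^4

Step 2 — compute geometric multiplicities via the rank-nullity identity g(λ) = n − rank(A − λI):
  rank(A − (3)·I) = 2, so dim ker(A − (3)·I) = n − 2 = 2

Summary:
  λ = 3: algebraic multiplicity = 4, geometric multiplicity = 2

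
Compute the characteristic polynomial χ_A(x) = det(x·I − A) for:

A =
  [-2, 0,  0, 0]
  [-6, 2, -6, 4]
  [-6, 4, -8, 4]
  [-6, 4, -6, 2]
x^4 + 6*x^3 + 12*x^2 + 8*x

Expanding det(x·I − A) (e.g. by cofactor expansion or by noting that A is similar to its Jordan form J, which has the same characteristic polynomial as A) gives
  χ_A(x) = x^4 + 6*x^3 + 12*x^2 + 8*x
which factors as x*(x + 2)^3. The eigenvalues (with algebraic multiplicities) are λ = -2 with multiplicity 3, λ = 0 with multiplicity 1.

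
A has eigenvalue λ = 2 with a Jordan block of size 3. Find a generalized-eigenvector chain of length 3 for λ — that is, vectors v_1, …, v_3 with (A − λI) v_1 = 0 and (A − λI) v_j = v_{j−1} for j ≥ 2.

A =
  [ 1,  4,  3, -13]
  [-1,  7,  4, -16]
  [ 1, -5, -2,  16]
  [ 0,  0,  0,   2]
A Jordan chain for λ = 2 of length 3:
v_1 = (1, 1, -1, 0)ᵀ
v_2 = (4, 5, -5, 0)ᵀ
v_3 = (0, 1, 0, 0)ᵀ

Let N = A − (2)·I. We want v_3 with N^3 v_3 = 0 but N^2 v_3 ≠ 0; then v_{j-1} := N · v_j for j = 3, …, 2.

Pick v_3 = (0, 1, 0, 0)ᵀ.
Then v_2 = N · v_3 = (4, 5, -5, 0)ᵀ.
Then v_1 = N · v_2 = (1, 1, -1, 0)ᵀ.

Sanity check: (A − (2)·I) v_1 = (0, 0, 0, 0)ᵀ = 0. ✓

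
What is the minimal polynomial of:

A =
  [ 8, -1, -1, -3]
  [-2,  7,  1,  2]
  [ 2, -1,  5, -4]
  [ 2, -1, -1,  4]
x^3 - 18*x^2 + 108*x - 216

The characteristic polynomial is χ_A(x) = (x - 6)^4, so the eigenvalues are known. The minimal polynomial is
  m_A(x) = Π_λ (x − λ)^{k_λ}
where k_λ is the size of the *largest* Jordan block for λ (equivalently, the smallest k with (A − λI)^k v = 0 for every generalised eigenvector v of λ).

  λ = 6: largest Jordan block has size 3, contributing (x − 6)^3

So m_A(x) = (x - 6)^3 = x^3 - 18*x^2 + 108*x - 216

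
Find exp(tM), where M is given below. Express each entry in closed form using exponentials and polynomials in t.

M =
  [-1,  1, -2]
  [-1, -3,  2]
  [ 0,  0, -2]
e^{tM} =
  [t*exp(-2*t) + exp(-2*t), t*exp(-2*t), -2*t*exp(-2*t)]
  [-t*exp(-2*t), -t*exp(-2*t) + exp(-2*t), 2*t*exp(-2*t)]
  [0, 0, exp(-2*t)]

Strategy: write M = P · J · P⁻¹ where J is a Jordan canonical form, so e^{tM} = P · e^{tJ} · P⁻¹, and e^{tJ} can be computed block-by-block.

M has Jordan form
J =
  [-2,  1,  0]
  [ 0, -2,  0]
  [ 0,  0, -2]
(up to reordering of blocks).

Per-block formulas:
  For a 1×1 block at λ = -2: exp(t · [-2]) = [e^(-2t)].
  For a 2×2 Jordan block J_2(-2): exp(t · J_2(-2)) = e^(-2t)·(I + t·N), where N is the 2×2 nilpotent shift.

After assembling e^{tJ} and conjugating by P, we get:

e^{tM} =
  [t*exp(-2*t) + exp(-2*t), t*exp(-2*t), -2*t*exp(-2*t)]
  [-t*exp(-2*t), -t*exp(-2*t) + exp(-2*t), 2*t*exp(-2*t)]
  [0, 0, exp(-2*t)]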